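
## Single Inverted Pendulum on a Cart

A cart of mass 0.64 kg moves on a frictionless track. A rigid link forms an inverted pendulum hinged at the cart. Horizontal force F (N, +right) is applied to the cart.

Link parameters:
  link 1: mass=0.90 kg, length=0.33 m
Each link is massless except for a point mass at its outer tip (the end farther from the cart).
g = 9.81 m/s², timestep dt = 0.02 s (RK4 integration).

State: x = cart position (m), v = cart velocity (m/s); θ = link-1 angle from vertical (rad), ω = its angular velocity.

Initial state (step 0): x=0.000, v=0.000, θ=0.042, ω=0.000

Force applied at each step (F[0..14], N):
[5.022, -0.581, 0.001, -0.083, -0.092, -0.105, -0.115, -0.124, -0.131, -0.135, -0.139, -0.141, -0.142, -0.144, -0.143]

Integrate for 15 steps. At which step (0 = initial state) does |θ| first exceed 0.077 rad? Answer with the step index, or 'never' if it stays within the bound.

apply F[0]=+5.022 → step 1: x=0.001, v=0.145, θ=0.038, ω=-0.416
apply F[1]=-0.581 → step 2: x=0.004, v=0.118, θ=0.031, ω=-0.313
apply F[2]=+0.001 → step 3: x=0.006, v=0.110, θ=0.025, ω=-0.274
apply F[3]=-0.083 → step 4: x=0.008, v=0.102, θ=0.020, ω=-0.234
apply F[4]=-0.092 → step 5: x=0.010, v=0.094, θ=0.015, ω=-0.200
apply F[5]=-0.105 → step 6: x=0.012, v=0.087, θ=0.012, ω=-0.171
apply F[6]=-0.115 → step 7: x=0.014, v=0.081, θ=0.008, ω=-0.146
apply F[7]=-0.124 → step 8: x=0.015, v=0.075, θ=0.006, ω=-0.124
apply F[8]=-0.131 → step 9: x=0.017, v=0.070, θ=0.003, ω=-0.105
apply F[9]=-0.135 → step 10: x=0.018, v=0.065, θ=0.002, ω=-0.089
apply F[10]=-0.139 → step 11: x=0.020, v=0.060, θ=-0.000, ω=-0.075
apply F[11]=-0.141 → step 12: x=0.021, v=0.056, θ=-0.001, ω=-0.063
apply F[12]=-0.142 → step 13: x=0.022, v=0.052, θ=-0.003, ω=-0.052
apply F[13]=-0.144 → step 14: x=0.023, v=0.048, θ=-0.004, ω=-0.043
apply F[14]=-0.143 → step 15: x=0.024, v=0.045, θ=-0.004, ω=-0.035
max |θ| = 0.042 ≤ 0.077 over all 16 states.

Answer: never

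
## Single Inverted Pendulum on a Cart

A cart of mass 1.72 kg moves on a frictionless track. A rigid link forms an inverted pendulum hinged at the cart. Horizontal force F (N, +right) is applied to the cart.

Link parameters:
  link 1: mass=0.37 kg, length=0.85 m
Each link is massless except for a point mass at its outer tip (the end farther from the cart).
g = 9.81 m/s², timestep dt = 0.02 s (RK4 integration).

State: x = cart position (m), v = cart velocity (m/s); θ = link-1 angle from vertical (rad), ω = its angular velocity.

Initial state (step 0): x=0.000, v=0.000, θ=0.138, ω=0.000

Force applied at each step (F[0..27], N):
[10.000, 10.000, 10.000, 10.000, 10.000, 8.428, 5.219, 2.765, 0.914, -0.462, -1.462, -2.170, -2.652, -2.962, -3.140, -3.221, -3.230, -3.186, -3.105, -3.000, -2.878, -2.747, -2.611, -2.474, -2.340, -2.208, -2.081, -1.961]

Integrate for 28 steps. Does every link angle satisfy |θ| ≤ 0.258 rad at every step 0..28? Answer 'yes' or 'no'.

apply F[0]=+10.000 → step 1: x=0.001, v=0.110, θ=0.137, ω=-0.097
apply F[1]=+10.000 → step 2: x=0.004, v=0.220, θ=0.134, ω=-0.194
apply F[2]=+10.000 → step 3: x=0.010, v=0.331, θ=0.129, ω=-0.292
apply F[3]=+10.000 → step 4: x=0.018, v=0.441, θ=0.122, ω=-0.392
apply F[4]=+10.000 → step 5: x=0.028, v=0.552, θ=0.114, ω=-0.495
apply F[5]=+8.428 → step 6: x=0.040, v=0.646, θ=0.103, ω=-0.579
apply F[6]=+5.219 → step 7: x=0.053, v=0.702, θ=0.091, ω=-0.623
apply F[7]=+2.765 → step 8: x=0.067, v=0.731, θ=0.078, ω=-0.637
apply F[8]=+0.914 → step 9: x=0.082, v=0.739, θ=0.066, ω=-0.630
apply F[9]=-0.462 → step 10: x=0.097, v=0.731, θ=0.053, ω=-0.607
apply F[10]=-1.462 → step 11: x=0.111, v=0.712, θ=0.041, ω=-0.574
apply F[11]=-2.170 → step 12: x=0.125, v=0.685, θ=0.030, ω=-0.534
apply F[12]=-2.652 → step 13: x=0.139, v=0.654, θ=0.020, ω=-0.491
apply F[13]=-2.962 → step 14: x=0.151, v=0.618, θ=0.011, ω=-0.446
apply F[14]=-3.140 → step 15: x=0.163, v=0.582, θ=0.002, ω=-0.401
apply F[15]=-3.221 → step 16: x=0.175, v=0.544, θ=-0.005, ω=-0.358
apply F[16]=-3.230 → step 17: x=0.185, v=0.507, θ=-0.012, ω=-0.316
apply F[17]=-3.186 → step 18: x=0.195, v=0.471, θ=-0.018, ω=-0.277
apply F[18]=-3.105 → step 19: x=0.204, v=0.436, θ=-0.023, ω=-0.240
apply F[19]=-3.000 → step 20: x=0.212, v=0.402, θ=-0.028, ω=-0.206
apply F[20]=-2.878 → step 21: x=0.220, v=0.369, θ=-0.031, ω=-0.175
apply F[21]=-2.747 → step 22: x=0.227, v=0.339, θ=-0.035, ω=-0.147
apply F[22]=-2.611 → step 23: x=0.234, v=0.310, θ=-0.037, ω=-0.121
apply F[23]=-2.474 → step 24: x=0.239, v=0.283, θ=-0.040, ω=-0.098
apply F[24]=-2.340 → step 25: x=0.245, v=0.257, θ=-0.041, ω=-0.078
apply F[25]=-2.208 → step 26: x=0.250, v=0.234, θ=-0.043, ω=-0.059
apply F[26]=-2.081 → step 27: x=0.254, v=0.211, θ=-0.044, ω=-0.043
apply F[27]=-1.961 → step 28: x=0.258, v=0.190, θ=-0.044, ω=-0.029
Max |angle| over trajectory = 0.138 rad; bound = 0.258 → within bound.

Answer: yes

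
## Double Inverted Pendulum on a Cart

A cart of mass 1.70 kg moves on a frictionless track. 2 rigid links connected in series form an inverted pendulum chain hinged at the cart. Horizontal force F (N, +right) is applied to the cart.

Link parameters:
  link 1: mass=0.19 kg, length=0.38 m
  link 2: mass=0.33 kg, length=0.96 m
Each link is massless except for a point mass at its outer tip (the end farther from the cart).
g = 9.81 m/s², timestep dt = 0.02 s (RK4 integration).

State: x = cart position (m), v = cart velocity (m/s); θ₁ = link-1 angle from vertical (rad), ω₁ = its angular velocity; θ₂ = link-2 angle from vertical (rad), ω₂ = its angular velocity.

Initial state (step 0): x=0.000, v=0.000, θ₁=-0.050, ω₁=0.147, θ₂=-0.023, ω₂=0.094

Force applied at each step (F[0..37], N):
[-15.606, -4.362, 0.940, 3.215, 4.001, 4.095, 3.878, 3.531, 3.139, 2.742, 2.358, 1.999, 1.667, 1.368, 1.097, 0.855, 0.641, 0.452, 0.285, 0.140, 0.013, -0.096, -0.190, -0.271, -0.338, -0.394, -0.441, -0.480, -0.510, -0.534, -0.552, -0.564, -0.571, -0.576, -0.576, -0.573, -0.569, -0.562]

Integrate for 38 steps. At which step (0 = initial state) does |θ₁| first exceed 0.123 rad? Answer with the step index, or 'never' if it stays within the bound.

Answer: never

Derivation:
apply F[0]=-15.606 → step 1: x=-0.002, v=-0.181, θ₁=-0.043, ω₁=0.574, θ₂=-0.021, ω₂=0.109
apply F[1]=-4.362 → step 2: x=-0.006, v=-0.230, θ₁=-0.030, ω₁=0.670, θ₂=-0.019, ω₂=0.118
apply F[2]=+0.940 → step 3: x=-0.010, v=-0.217, θ₁=-0.018, ω₁=0.619, θ₂=-0.016, ω₂=0.121
apply F[3]=+3.215 → step 4: x=-0.014, v=-0.179, θ₁=-0.006, ω₁=0.514, θ₂=-0.014, ω₂=0.120
apply F[4]=+4.001 → step 5: x=-0.017, v=-0.132, θ₁=0.003, ω₁=0.399, θ₂=-0.012, ω₂=0.113
apply F[5]=+4.095 → step 6: x=-0.020, v=-0.084, θ₁=0.010, ω₁=0.292, θ₂=-0.009, ω₂=0.104
apply F[6]=+3.878 → step 7: x=-0.021, v=-0.039, θ₁=0.015, ω₁=0.199, θ₂=-0.007, ω₂=0.092
apply F[7]=+3.531 → step 8: x=-0.021, v=0.002, θ₁=0.018, ω₁=0.121, θ₂=-0.006, ω₂=0.079
apply F[8]=+3.139 → step 9: x=-0.021, v=0.037, θ₁=0.020, ω₁=0.058, θ₂=-0.004, ω₂=0.066
apply F[9]=+2.742 → step 10: x=-0.020, v=0.068, θ₁=0.020, ω₁=0.008, θ₂=-0.003, ω₂=0.053
apply F[10]=+2.358 → step 11: x=-0.018, v=0.095, θ₁=0.020, ω₁=-0.031, θ₂=-0.002, ω₂=0.040
apply F[11]=+1.999 → step 12: x=-0.016, v=0.117, θ₁=0.019, ω₁=-0.060, θ₂=-0.001, ω₂=0.028
apply F[12]=+1.667 → step 13: x=-0.013, v=0.136, θ₁=0.018, ω₁=-0.081, θ₂=-0.001, ω₂=0.017
apply F[13]=+1.368 → step 14: x=-0.011, v=0.151, θ₁=0.016, ω₁=-0.096, θ₂=-0.001, ω₂=0.007
apply F[14]=+1.097 → step 15: x=-0.007, v=0.163, θ₁=0.014, ω₁=-0.106, θ₂=-0.001, ω₂=-0.002
apply F[15]=+0.855 → step 16: x=-0.004, v=0.172, θ₁=0.012, ω₁=-0.111, θ₂=-0.001, ω₂=-0.009
apply F[16]=+0.641 → step 17: x=-0.001, v=0.179, θ₁=0.010, ω₁=-0.114, θ₂=-0.001, ω₂=-0.016
apply F[17]=+0.452 → step 18: x=0.003, v=0.184, θ₁=0.007, ω₁=-0.113, θ₂=-0.001, ω₂=-0.021
apply F[18]=+0.285 → step 19: x=0.007, v=0.187, θ₁=0.005, ω₁=-0.111, θ₂=-0.002, ω₂=-0.026
apply F[19]=+0.140 → step 20: x=0.010, v=0.188, θ₁=0.003, ω₁=-0.107, θ₂=-0.002, ω₂=-0.029
apply F[20]=+0.013 → step 21: x=0.014, v=0.188, θ₁=0.001, ω₁=-0.102, θ₂=-0.003, ω₂=-0.032
apply F[21]=-0.096 → step 22: x=0.018, v=0.187, θ₁=-0.001, ω₁=-0.096, θ₂=-0.004, ω₂=-0.034
apply F[22]=-0.190 → step 23: x=0.022, v=0.185, θ₁=-0.003, ω₁=-0.090, θ₂=-0.004, ω₂=-0.035
apply F[23]=-0.271 → step 24: x=0.025, v=0.182, θ₁=-0.005, ω₁=-0.083, θ₂=-0.005, ω₂=-0.035
apply F[24]=-0.338 → step 25: x=0.029, v=0.178, θ₁=-0.006, ω₁=-0.076, θ₂=-0.006, ω₂=-0.035
apply F[25]=-0.394 → step 26: x=0.033, v=0.174, θ₁=-0.008, ω₁=-0.069, θ₂=-0.007, ω₂=-0.035
apply F[26]=-0.441 → step 27: x=0.036, v=0.170, θ₁=-0.009, ω₁=-0.063, θ₂=-0.007, ω₂=-0.034
apply F[27]=-0.480 → step 28: x=0.039, v=0.164, θ₁=-0.010, ω₁=-0.056, θ₂=-0.008, ω₂=-0.033
apply F[28]=-0.510 → step 29: x=0.043, v=0.159, θ₁=-0.011, ω₁=-0.050, θ₂=-0.008, ω₂=-0.031
apply F[29]=-0.534 → step 30: x=0.046, v=0.154, θ₁=-0.012, ω₁=-0.044, θ₂=-0.009, ω₂=-0.030
apply F[30]=-0.552 → step 31: x=0.049, v=0.148, θ₁=-0.013, ω₁=-0.039, θ₂=-0.010, ω₂=-0.028
apply F[31]=-0.564 → step 32: x=0.052, v=0.142, θ₁=-0.014, ω₁=-0.033, θ₂=-0.010, ω₂=-0.026
apply F[32]=-0.571 → step 33: x=0.054, v=0.136, θ₁=-0.014, ω₁=-0.028, θ₂=-0.011, ω₂=-0.024
apply F[33]=-0.576 → step 34: x=0.057, v=0.130, θ₁=-0.015, ω₁=-0.024, θ₂=-0.011, ω₂=-0.022
apply F[34]=-0.576 → step 35: x=0.060, v=0.124, θ₁=-0.015, ω₁=-0.019, θ₂=-0.012, ω₂=-0.020
apply F[35]=-0.573 → step 36: x=0.062, v=0.118, θ₁=-0.016, ω₁=-0.016, θ₂=-0.012, ω₂=-0.018
apply F[36]=-0.569 → step 37: x=0.064, v=0.113, θ₁=-0.016, ω₁=-0.012, θ₂=-0.012, ω₂=-0.015
apply F[37]=-0.562 → step 38: x=0.066, v=0.107, θ₁=-0.016, ω₁=-0.009, θ₂=-0.013, ω₂=-0.013
max |θ₁| = 0.050 ≤ 0.123 over all 39 states.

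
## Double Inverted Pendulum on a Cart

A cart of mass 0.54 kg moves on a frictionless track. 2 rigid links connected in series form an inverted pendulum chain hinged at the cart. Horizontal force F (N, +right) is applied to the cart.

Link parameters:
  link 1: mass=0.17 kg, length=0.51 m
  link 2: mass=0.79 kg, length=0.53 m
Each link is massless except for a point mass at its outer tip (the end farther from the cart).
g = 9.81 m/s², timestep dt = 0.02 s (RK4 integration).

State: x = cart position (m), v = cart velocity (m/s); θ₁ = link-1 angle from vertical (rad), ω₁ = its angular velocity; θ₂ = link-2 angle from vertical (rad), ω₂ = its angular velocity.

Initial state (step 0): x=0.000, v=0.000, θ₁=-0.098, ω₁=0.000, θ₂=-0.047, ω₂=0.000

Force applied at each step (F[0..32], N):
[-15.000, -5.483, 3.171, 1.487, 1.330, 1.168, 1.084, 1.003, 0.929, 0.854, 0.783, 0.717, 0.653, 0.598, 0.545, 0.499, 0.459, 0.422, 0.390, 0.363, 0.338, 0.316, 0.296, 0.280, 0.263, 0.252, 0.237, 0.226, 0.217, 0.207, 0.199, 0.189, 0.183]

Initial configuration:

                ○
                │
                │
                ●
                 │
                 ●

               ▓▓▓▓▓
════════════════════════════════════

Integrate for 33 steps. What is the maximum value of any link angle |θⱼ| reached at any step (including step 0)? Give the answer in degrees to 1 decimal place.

Answer: 5.6°

Derivation:
apply F[0]=-15.000 → step 1: x=-0.005, v=-0.515, θ₁=-0.089, ω₁=0.863, θ₂=-0.046, ω₂=0.124
apply F[1]=-5.483 → step 2: x=-0.017, v=-0.690, θ₁=-0.070, ω₁=1.110, θ₂=-0.042, ω₂=0.200
apply F[2]=+3.171 → step 3: x=-0.030, v=-0.554, θ₁=-0.051, ω₁=0.788, θ₂=-0.038, ω₂=0.236
apply F[3]=+1.487 → step 4: x=-0.040, v=-0.484, θ₁=-0.037, ω₁=0.622, θ₂=-0.033, ω₂=0.252
apply F[4]=+1.330 → step 5: x=-0.049, v=-0.424, θ₁=-0.026, ω₁=0.492, θ₂=-0.028, ω₂=0.253
apply F[5]=+1.168 → step 6: x=-0.057, v=-0.374, θ₁=-0.017, ω₁=0.392, θ₂=-0.023, ω₂=0.244
apply F[6]=+1.084 → step 7: x=-0.064, v=-0.329, θ₁=-0.010, ω₁=0.313, θ₂=-0.018, ω₂=0.229
apply F[7]=+1.003 → step 8: x=-0.070, v=-0.290, θ₁=-0.004, ω₁=0.249, θ₂=-0.014, ω₂=0.210
apply F[8]=+0.929 → step 9: x=-0.076, v=-0.255, θ₁=0.000, ω₁=0.197, θ₂=-0.010, ω₂=0.189
apply F[9]=+0.854 → step 10: x=-0.080, v=-0.224, θ₁=0.004, ω₁=0.155, θ₂=-0.006, ω₂=0.168
apply F[10]=+0.783 → step 11: x=-0.085, v=-0.196, θ₁=0.006, ω₁=0.121, θ₂=-0.003, ω₂=0.148
apply F[11]=+0.717 → step 12: x=-0.088, v=-0.172, θ₁=0.009, ω₁=0.094, θ₂=-0.000, ω₂=0.128
apply F[12]=+0.653 → step 13: x=-0.092, v=-0.152, θ₁=0.010, ω₁=0.072, θ₂=0.002, ω₂=0.110
apply F[13]=+0.598 → step 14: x=-0.094, v=-0.133, θ₁=0.011, ω₁=0.054, θ₂=0.004, ω₂=0.094
apply F[14]=+0.545 → step 15: x=-0.097, v=-0.117, θ₁=0.012, ω₁=0.040, θ₂=0.006, ω₂=0.079
apply F[15]=+0.499 → step 16: x=-0.099, v=-0.103, θ₁=0.013, ω₁=0.029, θ₂=0.007, ω₂=0.066
apply F[16]=+0.459 → step 17: x=-0.101, v=-0.091, θ₁=0.014, ω₁=0.019, θ₂=0.008, ω₂=0.054
apply F[17]=+0.422 → step 18: x=-0.103, v=-0.080, θ₁=0.014, ω₁=0.012, θ₂=0.009, ω₂=0.044
apply F[18]=+0.390 → step 19: x=-0.104, v=-0.070, θ₁=0.014, ω₁=0.007, θ₂=0.010, ω₂=0.035
apply F[19]=+0.363 → step 20: x=-0.106, v=-0.062, θ₁=0.014, ω₁=0.002, θ₂=0.011, ω₂=0.027
apply F[20]=+0.338 → step 21: x=-0.107, v=-0.054, θ₁=0.014, ω₁=-0.002, θ₂=0.011, ω₂=0.021
apply F[21]=+0.316 → step 22: x=-0.108, v=-0.048, θ₁=0.014, ω₁=-0.005, θ₂=0.012, ω₂=0.015
apply F[22]=+0.296 → step 23: x=-0.109, v=-0.042, θ₁=0.014, ω₁=-0.007, θ₂=0.012, ω₂=0.010
apply F[23]=+0.280 → step 24: x=-0.109, v=-0.036, θ₁=0.014, ω₁=-0.009, θ₂=0.012, ω₂=0.006
apply F[24]=+0.263 → step 25: x=-0.110, v=-0.031, θ₁=0.014, ω₁=-0.010, θ₂=0.012, ω₂=0.003
apply F[25]=+0.252 → step 26: x=-0.111, v=-0.027, θ₁=0.013, ω₁=-0.012, θ₂=0.012, ω₂=-0.000
apply F[26]=+0.237 → step 27: x=-0.111, v=-0.022, θ₁=0.013, ω₁=-0.013, θ₂=0.012, ω₂=-0.003
apply F[27]=+0.226 → step 28: x=-0.112, v=-0.019, θ₁=0.013, ω₁=-0.013, θ₂=0.012, ω₂=-0.005
apply F[28]=+0.217 → step 29: x=-0.112, v=-0.015, θ₁=0.013, ω₁=-0.014, θ₂=0.012, ω₂=-0.007
apply F[29]=+0.207 → step 30: x=-0.112, v=-0.012, θ₁=0.012, ω₁=-0.014, θ₂=0.012, ω₂=-0.008
apply F[30]=+0.199 → step 31: x=-0.112, v=-0.009, θ₁=0.012, ω₁=-0.015, θ₂=0.012, ω₂=-0.009
apply F[31]=+0.189 → step 32: x=-0.113, v=-0.006, θ₁=0.012, ω₁=-0.015, θ₂=0.011, ω₂=-0.010
apply F[32]=+0.183 → step 33: x=-0.113, v=-0.003, θ₁=0.012, ω₁=-0.015, θ₂=0.011, ω₂=-0.011
Max |angle| over trajectory = 0.098 rad = 5.6°.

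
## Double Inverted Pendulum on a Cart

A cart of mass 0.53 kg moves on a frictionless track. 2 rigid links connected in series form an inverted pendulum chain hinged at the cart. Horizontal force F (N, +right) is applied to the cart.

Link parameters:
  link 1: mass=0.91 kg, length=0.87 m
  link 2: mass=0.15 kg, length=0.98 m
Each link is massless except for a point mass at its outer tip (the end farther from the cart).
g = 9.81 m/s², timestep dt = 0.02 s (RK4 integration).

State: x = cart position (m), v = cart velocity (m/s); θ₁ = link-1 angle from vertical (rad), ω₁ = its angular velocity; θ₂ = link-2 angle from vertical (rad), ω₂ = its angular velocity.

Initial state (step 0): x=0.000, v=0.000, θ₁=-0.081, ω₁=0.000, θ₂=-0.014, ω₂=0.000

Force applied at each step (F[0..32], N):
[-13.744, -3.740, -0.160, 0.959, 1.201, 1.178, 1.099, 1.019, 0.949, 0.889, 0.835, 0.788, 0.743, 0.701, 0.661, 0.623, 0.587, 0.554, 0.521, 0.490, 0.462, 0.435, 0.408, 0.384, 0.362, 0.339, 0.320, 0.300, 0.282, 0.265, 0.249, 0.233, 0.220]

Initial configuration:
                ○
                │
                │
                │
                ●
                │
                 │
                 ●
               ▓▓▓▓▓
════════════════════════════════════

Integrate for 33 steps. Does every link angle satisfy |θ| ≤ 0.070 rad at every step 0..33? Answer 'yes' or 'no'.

apply F[0]=-13.744 → step 1: x=-0.005, v=-0.482, θ₁=-0.076, ω₁=0.531, θ₂=-0.014, ω₂=0.018
apply F[1]=-3.740 → step 2: x=-0.016, v=-0.595, θ₁=-0.064, ω₁=0.644, θ₂=-0.013, ω₂=0.031
apply F[2]=-0.160 → step 3: x=-0.027, v=-0.580, θ₁=-0.051, ω₁=0.611, θ₂=-0.013, ω₂=0.041
apply F[3]=+0.959 → step 4: x=-0.038, v=-0.526, θ₁=-0.040, ω₁=0.539, θ₂=-0.012, ω₂=0.049
apply F[4]=+1.201 → step 5: x=-0.048, v=-0.468, θ₁=-0.030, ω₁=0.463, θ₂=-0.011, ω₂=0.054
apply F[5]=+1.178 → step 6: x=-0.057, v=-0.414, θ₁=-0.021, ω₁=0.394, θ₂=-0.010, ω₂=0.058
apply F[6]=+1.099 → step 7: x=-0.065, v=-0.365, θ₁=-0.014, ω₁=0.334, θ₂=-0.008, ω₂=0.059
apply F[7]=+1.019 → step 8: x=-0.072, v=-0.323, θ₁=-0.008, ω₁=0.283, θ₂=-0.007, ω₂=0.060
apply F[8]=+0.949 → step 9: x=-0.078, v=-0.285, θ₁=-0.003, ω₁=0.238, θ₂=-0.006, ω₂=0.060
apply F[9]=+0.889 → step 10: x=-0.083, v=-0.251, θ₁=0.002, ω₁=0.199, θ₂=-0.005, ω₂=0.059
apply F[10]=+0.835 → step 11: x=-0.088, v=-0.221, θ₁=0.005, ω₁=0.166, θ₂=-0.004, ω₂=0.057
apply F[11]=+0.788 → step 12: x=-0.092, v=-0.194, θ₁=0.008, ω₁=0.136, θ₂=-0.003, ω₂=0.055
apply F[12]=+0.743 → step 13: x=-0.096, v=-0.170, θ₁=0.011, ω₁=0.111, θ₂=-0.001, ω₂=0.052
apply F[13]=+0.701 → step 14: x=-0.099, v=-0.148, θ₁=0.013, ω₁=0.089, θ₂=-0.000, ω₂=0.049
apply F[14]=+0.661 → step 15: x=-0.102, v=-0.128, θ₁=0.014, ω₁=0.070, θ₂=0.001, ω₂=0.046
apply F[15]=+0.623 → step 16: x=-0.104, v=-0.111, θ₁=0.016, ω₁=0.054, θ₂=0.001, ω₂=0.043
apply F[16]=+0.587 → step 17: x=-0.106, v=-0.095, θ₁=0.017, ω₁=0.040, θ₂=0.002, ω₂=0.039
apply F[17]=+0.554 → step 18: x=-0.108, v=-0.080, θ₁=0.017, ω₁=0.028, θ₂=0.003, ω₂=0.036
apply F[18]=+0.521 → step 19: x=-0.109, v=-0.068, θ₁=0.018, ω₁=0.017, θ₂=0.004, ω₂=0.033
apply F[19]=+0.490 → step 20: x=-0.111, v=-0.056, θ₁=0.018, ω₁=0.009, θ₂=0.004, ω₂=0.029
apply F[20]=+0.462 → step 21: x=-0.112, v=-0.046, θ₁=0.018, ω₁=0.001, θ₂=0.005, ω₂=0.026
apply F[21]=+0.435 → step 22: x=-0.112, v=-0.036, θ₁=0.018, ω₁=-0.005, θ₂=0.005, ω₂=0.023
apply F[22]=+0.408 → step 23: x=-0.113, v=-0.028, θ₁=0.018, ω₁=-0.010, θ₂=0.006, ω₂=0.020
apply F[23]=+0.384 → step 24: x=-0.114, v=-0.021, θ₁=0.018, ω₁=-0.014, θ₂=0.006, ω₂=0.018
apply F[24]=+0.362 → step 25: x=-0.114, v=-0.014, θ₁=0.017, ω₁=-0.018, θ₂=0.006, ω₂=0.015
apply F[25]=+0.339 → step 26: x=-0.114, v=-0.008, θ₁=0.017, ω₁=-0.020, θ₂=0.007, ω₂=0.013
apply F[26]=+0.320 → step 27: x=-0.114, v=-0.002, θ₁=0.016, ω₁=-0.023, θ₂=0.007, ω₂=0.010
apply F[27]=+0.300 → step 28: x=-0.114, v=0.003, θ₁=0.016, ω₁=-0.024, θ₂=0.007, ω₂=0.008
apply F[28]=+0.282 → step 29: x=-0.114, v=0.007, θ₁=0.015, ω₁=-0.026, θ₂=0.007, ω₂=0.006
apply F[29]=+0.265 → step 30: x=-0.114, v=0.011, θ₁=0.015, ω₁=-0.027, θ₂=0.007, ω₂=0.004
apply F[30]=+0.249 → step 31: x=-0.114, v=0.015, θ₁=0.014, ω₁=-0.027, θ₂=0.008, ω₂=0.003
apply F[31]=+0.233 → step 32: x=-0.113, v=0.018, θ₁=0.014, ω₁=-0.028, θ₂=0.008, ω₂=0.001
apply F[32]=+0.220 → step 33: x=-0.113, v=0.021, θ₁=0.013, ω₁=-0.028, θ₂=0.008, ω₂=-0.000
Max |angle| over trajectory = 0.081 rad; bound = 0.070 → exceeded.

Answer: no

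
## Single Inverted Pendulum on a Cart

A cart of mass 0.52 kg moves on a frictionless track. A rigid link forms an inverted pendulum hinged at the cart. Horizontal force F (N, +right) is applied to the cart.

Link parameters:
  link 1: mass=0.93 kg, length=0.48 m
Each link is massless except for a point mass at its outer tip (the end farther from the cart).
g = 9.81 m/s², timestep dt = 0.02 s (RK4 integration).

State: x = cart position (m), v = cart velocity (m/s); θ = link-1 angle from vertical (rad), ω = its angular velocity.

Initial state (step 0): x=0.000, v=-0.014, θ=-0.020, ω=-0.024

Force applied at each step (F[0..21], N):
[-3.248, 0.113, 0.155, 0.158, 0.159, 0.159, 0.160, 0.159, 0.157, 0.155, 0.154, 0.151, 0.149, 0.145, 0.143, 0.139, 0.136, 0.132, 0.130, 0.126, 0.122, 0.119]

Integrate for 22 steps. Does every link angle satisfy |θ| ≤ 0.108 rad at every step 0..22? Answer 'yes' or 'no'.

apply F[0]=-3.248 → step 1: x=-0.001, v=-0.132, θ=-0.018, ω=0.214
apply F[1]=+0.113 → step 2: x=-0.004, v=-0.122, θ=-0.014, ω=0.187
apply F[2]=+0.155 → step 3: x=-0.006, v=-0.112, θ=-0.011, ω=0.160
apply F[3]=+0.158 → step 4: x=-0.008, v=-0.103, θ=-0.008, ω=0.137
apply F[4]=+0.159 → step 5: x=-0.010, v=-0.094, θ=-0.005, ω=0.117
apply F[5]=+0.159 → step 6: x=-0.012, v=-0.087, θ=-0.003, ω=0.100
apply F[6]=+0.160 → step 7: x=-0.014, v=-0.080, θ=-0.001, ω=0.085
apply F[7]=+0.159 → step 8: x=-0.015, v=-0.074, θ=0.000, ω=0.071
apply F[8]=+0.157 → step 9: x=-0.017, v=-0.068, θ=0.002, ω=0.060
apply F[9]=+0.155 → step 10: x=-0.018, v=-0.063, θ=0.003, ω=0.050
apply F[10]=+0.154 → step 11: x=-0.019, v=-0.058, θ=0.004, ω=0.042
apply F[11]=+0.151 → step 12: x=-0.020, v=-0.054, θ=0.005, ω=0.034
apply F[12]=+0.149 → step 13: x=-0.022, v=-0.050, θ=0.005, ω=0.028
apply F[13]=+0.145 → step 14: x=-0.022, v=-0.046, θ=0.006, ω=0.022
apply F[14]=+0.143 → step 15: x=-0.023, v=-0.042, θ=0.006, ω=0.018
apply F[15]=+0.139 → step 16: x=-0.024, v=-0.039, θ=0.006, ω=0.014
apply F[16]=+0.136 → step 17: x=-0.025, v=-0.036, θ=0.007, ω=0.010
apply F[17]=+0.132 → step 18: x=-0.026, v=-0.034, θ=0.007, ω=0.007
apply F[18]=+0.130 → step 19: x=-0.026, v=-0.031, θ=0.007, ω=0.004
apply F[19]=+0.126 → step 20: x=-0.027, v=-0.029, θ=0.007, ω=0.002
apply F[20]=+0.122 → step 21: x=-0.027, v=-0.026, θ=0.007, ω=0.000
apply F[21]=+0.119 → step 22: x=-0.028, v=-0.024, θ=0.007, ω=-0.001
Max |angle| over trajectory = 0.020 rad; bound = 0.108 → within bound.

Answer: yes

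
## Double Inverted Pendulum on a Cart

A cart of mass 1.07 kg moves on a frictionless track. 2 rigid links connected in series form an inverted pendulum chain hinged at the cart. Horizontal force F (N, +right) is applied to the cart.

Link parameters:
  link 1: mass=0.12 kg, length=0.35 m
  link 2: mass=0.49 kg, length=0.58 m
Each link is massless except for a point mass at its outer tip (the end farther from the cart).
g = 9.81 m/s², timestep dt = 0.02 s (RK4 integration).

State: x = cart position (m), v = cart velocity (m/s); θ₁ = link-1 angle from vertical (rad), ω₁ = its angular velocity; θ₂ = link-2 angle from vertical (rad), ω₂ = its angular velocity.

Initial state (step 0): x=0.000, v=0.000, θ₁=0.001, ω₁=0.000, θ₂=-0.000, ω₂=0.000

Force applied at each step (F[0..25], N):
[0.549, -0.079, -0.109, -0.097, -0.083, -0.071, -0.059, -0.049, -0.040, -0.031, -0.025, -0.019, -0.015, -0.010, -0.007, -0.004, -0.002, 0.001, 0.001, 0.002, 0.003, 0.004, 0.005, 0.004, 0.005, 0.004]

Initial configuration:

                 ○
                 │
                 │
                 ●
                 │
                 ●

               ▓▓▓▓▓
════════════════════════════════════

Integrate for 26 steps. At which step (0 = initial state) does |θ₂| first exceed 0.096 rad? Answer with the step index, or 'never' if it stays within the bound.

apply F[0]=+0.549 → step 1: x=0.000, v=0.010, θ₁=0.001, ω₁=-0.026, θ₂=-0.000, ω₂=-0.002
apply F[1]=-0.079 → step 2: x=0.000, v=0.009, θ₁=0.000, ω₁=-0.021, θ₂=-0.000, ω₂=-0.002
apply F[2]=-0.109 → step 3: x=0.000, v=0.007, θ₁=-0.000, ω₁=-0.014, θ₂=-0.000, ω₂=-0.003
apply F[3]=-0.097 → step 4: x=0.001, v=0.005, θ₁=-0.000, ω₁=-0.009, θ₂=-0.000, ω₂=-0.003
apply F[4]=-0.083 → step 5: x=0.001, v=0.003, θ₁=-0.000, ω₁=-0.006, θ₂=-0.000, ω₂=-0.002
apply F[5]=-0.071 → step 6: x=0.001, v=0.002, θ₁=-0.001, ω₁=-0.003, θ₂=-0.000, ω₂=-0.002
apply F[6]=-0.059 → step 7: x=0.001, v=0.001, θ₁=-0.001, ω₁=-0.001, θ₂=-0.000, ω₂=-0.001
apply F[7]=-0.049 → step 8: x=0.001, v=0.000, θ₁=-0.001, ω₁=0.000, θ₂=-0.000, ω₂=-0.001
apply F[8]=-0.040 → step 9: x=0.001, v=-0.001, θ₁=-0.001, ω₁=0.001, θ₂=-0.000, ω₂=-0.000
apply F[9]=-0.031 → step 10: x=0.001, v=-0.001, θ₁=-0.001, ω₁=0.002, θ₂=-0.000, ω₂=0.000
apply F[10]=-0.025 → step 11: x=0.001, v=-0.001, θ₁=-0.001, ω₁=0.002, θ₂=-0.000, ω₂=0.000
apply F[11]=-0.019 → step 12: x=0.001, v=-0.002, θ₁=-0.000, ω₁=0.003, θ₂=-0.000, ω₂=0.001
apply F[12]=-0.015 → step 13: x=0.001, v=-0.002, θ₁=-0.000, ω₁=0.003, θ₂=-0.000, ω₂=0.001
apply F[13]=-0.010 → step 14: x=0.001, v=-0.002, θ₁=-0.000, ω₁=0.003, θ₂=-0.000, ω₂=0.001
apply F[14]=-0.007 → step 15: x=0.001, v=-0.002, θ₁=-0.000, ω₁=0.003, θ₂=-0.000, ω₂=0.001
apply F[15]=-0.004 → step 16: x=0.000, v=-0.002, θ₁=-0.000, ω₁=0.002, θ₂=-0.000, ω₂=0.001
apply F[16]=-0.002 → step 17: x=0.000, v=-0.002, θ₁=-0.000, ω₁=0.002, θ₂=-0.000, ω₂=0.001
apply F[17]=+0.001 → step 18: x=0.000, v=-0.002, θ₁=-0.000, ω₁=0.002, θ₂=-0.000, ω₂=0.001
apply F[18]=+0.001 → step 19: x=0.000, v=-0.002, θ₁=-0.000, ω₁=0.002, θ₂=-0.000, ω₂=0.001
apply F[19]=+0.002 → step 20: x=0.000, v=-0.002, θ₁=-0.000, ω₁=0.002, θ₂=-0.000, ω₂=0.001
apply F[20]=+0.003 → step 21: x=0.000, v=-0.002, θ₁=-0.000, ω₁=0.002, θ₂=-0.000, ω₂=0.001
apply F[21]=+0.004 → step 22: x=0.000, v=-0.002, θ₁=-0.000, ω₁=0.001, θ₂=-0.000, ω₂=0.001
apply F[22]=+0.005 → step 23: x=0.000, v=-0.002, θ₁=-0.000, ω₁=0.001, θ₂=-0.000, ω₂=0.001
apply F[23]=+0.004 → step 24: x=0.000, v=-0.002, θ₁=0.000, ω₁=0.001, θ₂=-0.000, ω₂=0.001
apply F[24]=+0.005 → step 25: x=0.000, v=-0.002, θ₁=0.000, ω₁=0.001, θ₂=-0.000, ω₂=0.001
apply F[25]=+0.004 → step 26: x=0.000, v=-0.002, θ₁=0.000, ω₁=0.001, θ₂=0.000, ω₂=0.001
max |θ₂| = 0.000 ≤ 0.096 over all 27 states.

Answer: never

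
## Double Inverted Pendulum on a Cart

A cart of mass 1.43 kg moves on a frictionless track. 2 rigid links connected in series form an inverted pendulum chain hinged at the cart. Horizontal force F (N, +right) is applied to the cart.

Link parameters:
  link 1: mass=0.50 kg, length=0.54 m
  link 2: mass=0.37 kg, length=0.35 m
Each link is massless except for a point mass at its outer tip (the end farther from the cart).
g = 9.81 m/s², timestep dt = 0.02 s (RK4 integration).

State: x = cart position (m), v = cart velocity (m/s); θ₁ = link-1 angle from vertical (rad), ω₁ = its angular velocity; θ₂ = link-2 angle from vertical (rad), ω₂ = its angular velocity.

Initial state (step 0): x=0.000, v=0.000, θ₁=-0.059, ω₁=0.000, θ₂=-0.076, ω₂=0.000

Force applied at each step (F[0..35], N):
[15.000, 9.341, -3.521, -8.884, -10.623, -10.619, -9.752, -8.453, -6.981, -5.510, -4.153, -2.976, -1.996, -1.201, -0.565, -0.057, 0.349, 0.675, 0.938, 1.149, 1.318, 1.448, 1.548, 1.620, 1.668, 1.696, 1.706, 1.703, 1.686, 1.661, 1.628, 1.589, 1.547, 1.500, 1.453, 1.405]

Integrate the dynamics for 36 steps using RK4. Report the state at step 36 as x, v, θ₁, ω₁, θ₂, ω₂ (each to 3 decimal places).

apply F[0]=+15.000 → step 1: x=0.002, v=0.216, θ₁=-0.063, ω₁=-0.418, θ₂=-0.076, ω₂=-0.014
apply F[1]=+9.341 → step 2: x=0.008, v=0.355, θ₁=-0.074, ω₁=-0.696, θ₂=-0.077, ω₂=-0.022
apply F[2]=-3.521 → step 3: x=0.015, v=0.315, θ₁=-0.088, ω₁=-0.654, θ₂=-0.077, ω₂=-0.017
apply F[3]=-8.884 → step 4: x=0.020, v=0.202, θ₁=-0.099, ω₁=-0.484, θ₂=-0.077, ω₂=-0.000
apply F[4]=-10.623 → step 5: x=0.022, v=0.067, θ₁=-0.107, ω₁=-0.280, θ₂=-0.077, ω₂=0.027
apply F[5]=-10.619 → step 6: x=0.022, v=-0.068, θ₁=-0.110, ω₁=-0.081, θ₂=-0.076, ω₂=0.060
apply F[6]=-9.752 → step 7: x=0.020, v=-0.190, θ₁=-0.110, ω₁=0.095, θ₂=-0.074, ω₂=0.097
apply F[7]=-8.453 → step 8: x=0.015, v=-0.295, θ₁=-0.107, ω₁=0.238, θ₂=-0.072, ω₂=0.133
apply F[8]=-6.981 → step 9: x=0.008, v=-0.380, θ₁=-0.101, ω₁=0.347, θ₂=-0.069, ω₂=0.167
apply F[9]=-5.510 → step 10: x=-0.000, v=-0.445, θ₁=-0.093, ω₁=0.424, θ₂=-0.066, ω₂=0.197
apply F[10]=-4.153 → step 11: x=-0.009, v=-0.492, θ₁=-0.084, ω₁=0.472, θ₂=-0.061, ω₂=0.222
apply F[11]=-2.976 → step 12: x=-0.020, v=-0.525, θ₁=-0.075, ω₁=0.497, θ₂=-0.057, ω₂=0.242
apply F[12]=-1.996 → step 13: x=-0.030, v=-0.544, θ₁=-0.065, ω₁=0.504, θ₂=-0.052, ω₂=0.257
apply F[13]=-1.201 → step 14: x=-0.041, v=-0.554, θ₁=-0.055, ω₁=0.497, θ₂=-0.046, ω₂=0.267
apply F[14]=-0.565 → step 15: x=-0.052, v=-0.556, θ₁=-0.045, ω₁=0.481, θ₂=-0.041, ω₂=0.273
apply F[15]=-0.057 → step 16: x=-0.063, v=-0.552, θ₁=-0.036, ω₁=0.459, θ₂=-0.036, ω₂=0.275
apply F[16]=+0.349 → step 17: x=-0.074, v=-0.544, θ₁=-0.027, ω₁=0.432, θ₂=-0.030, ω₂=0.273
apply F[17]=+0.675 → step 18: x=-0.085, v=-0.532, θ₁=-0.018, ω₁=0.403, θ₂=-0.025, ω₂=0.269
apply F[18]=+0.938 → step 19: x=-0.096, v=-0.517, θ₁=-0.011, ω₁=0.372, θ₂=-0.019, ω₂=0.261
apply F[19]=+1.149 → step 20: x=-0.106, v=-0.500, θ₁=-0.004, ω₁=0.341, θ₂=-0.014, ω₂=0.252
apply F[20]=+1.318 → step 21: x=-0.116, v=-0.481, θ₁=0.003, ω₁=0.310, θ₂=-0.009, ω₂=0.241
apply F[21]=+1.448 → step 22: x=-0.125, v=-0.462, θ₁=0.009, ω₁=0.279, θ₂=-0.005, ω₂=0.228
apply F[22]=+1.548 → step 23: x=-0.134, v=-0.442, θ₁=0.014, ω₁=0.249, θ₂=-0.000, ω₂=0.215
apply F[23]=+1.620 → step 24: x=-0.143, v=-0.421, θ₁=0.019, ω₁=0.221, θ₂=0.004, ω₂=0.201
apply F[24]=+1.668 → step 25: x=-0.151, v=-0.400, θ₁=0.023, ω₁=0.194, θ₂=0.008, ω₂=0.186
apply F[25]=+1.696 → step 26: x=-0.159, v=-0.379, θ₁=0.027, ω₁=0.169, θ₂=0.011, ω₂=0.171
apply F[26]=+1.706 → step 27: x=-0.166, v=-0.359, θ₁=0.030, ω₁=0.145, θ₂=0.015, ω₂=0.156
apply F[27]=+1.703 → step 28: x=-0.173, v=-0.339, θ₁=0.032, ω₁=0.123, θ₂=0.018, ω₂=0.142
apply F[28]=+1.686 → step 29: x=-0.180, v=-0.319, θ₁=0.035, ω₁=0.103, θ₂=0.020, ω₂=0.128
apply F[29]=+1.661 → step 30: x=-0.186, v=-0.300, θ₁=0.037, ω₁=0.085, θ₂=0.023, ω₂=0.114
apply F[30]=+1.628 → step 31: x=-0.192, v=-0.282, θ₁=0.038, ω₁=0.068, θ₂=0.025, ω₂=0.101
apply F[31]=+1.589 → step 32: x=-0.197, v=-0.264, θ₁=0.039, ω₁=0.053, θ₂=0.027, ω₂=0.088
apply F[32]=+1.547 → step 33: x=-0.202, v=-0.247, θ₁=0.040, ω₁=0.040, θ₂=0.028, ω₂=0.076
apply F[33]=+1.500 → step 34: x=-0.207, v=-0.231, θ₁=0.041, ω₁=0.028, θ₂=0.030, ω₂=0.065
apply F[34]=+1.453 → step 35: x=-0.211, v=-0.216, θ₁=0.041, ω₁=0.017, θ₂=0.031, ω₂=0.055
apply F[35]=+1.405 → step 36: x=-0.216, v=-0.201, θ₁=0.042, ω₁=0.008, θ₂=0.032, ω₂=0.045

Answer: x=-0.216, v=-0.201, θ₁=0.042, ω₁=0.008, θ₂=0.032, ω₂=0.045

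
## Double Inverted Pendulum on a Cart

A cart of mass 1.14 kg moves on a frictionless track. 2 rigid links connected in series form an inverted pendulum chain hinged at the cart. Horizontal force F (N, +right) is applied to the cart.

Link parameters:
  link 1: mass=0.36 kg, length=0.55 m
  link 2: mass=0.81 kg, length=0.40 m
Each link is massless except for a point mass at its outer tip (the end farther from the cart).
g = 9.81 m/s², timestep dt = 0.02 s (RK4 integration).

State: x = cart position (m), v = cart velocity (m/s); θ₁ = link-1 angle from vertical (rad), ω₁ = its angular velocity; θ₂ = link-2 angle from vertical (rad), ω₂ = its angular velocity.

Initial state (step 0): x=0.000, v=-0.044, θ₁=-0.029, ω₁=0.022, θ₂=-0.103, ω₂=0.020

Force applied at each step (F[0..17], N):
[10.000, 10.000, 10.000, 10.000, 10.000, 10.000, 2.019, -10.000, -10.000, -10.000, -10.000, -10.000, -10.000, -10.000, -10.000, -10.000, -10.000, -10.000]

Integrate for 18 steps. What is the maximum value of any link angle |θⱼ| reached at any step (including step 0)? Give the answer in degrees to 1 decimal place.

apply F[0]=+10.000 → step 1: x=0.001, v=0.137, θ₁=-0.031, ω₁=-0.262, θ₂=-0.104, ω₂=-0.092
apply F[1]=+10.000 → step 2: x=0.005, v=0.319, θ₁=-0.040, ω₁=-0.552, θ₂=-0.107, ω₂=-0.198
apply F[2]=+10.000 → step 3: x=0.014, v=0.503, θ₁=-0.054, ω₁=-0.856, θ₂=-0.112, ω₂=-0.290
apply F[3]=+10.000 → step 4: x=0.026, v=0.690, θ₁=-0.074, ω₁=-1.181, θ₂=-0.118, ω₂=-0.361
apply F[4]=+10.000 → step 5: x=0.041, v=0.879, θ₁=-0.101, ω₁=-1.532, θ₂=-0.126, ω₂=-0.407
apply F[5]=+10.000 → step 6: x=0.061, v=1.071, θ₁=-0.135, ω₁=-1.914, θ₂=-0.134, ω₂=-0.421
apply F[6]=+2.019 → step 7: x=0.083, v=1.129, θ₁=-0.175, ω₁=-2.082, θ₂=-0.142, ω₂=-0.402
apply F[7]=-10.000 → step 8: x=0.104, v=0.988, θ₁=-0.215, ω₁=-1.935, θ₂=-0.150, ω₂=-0.332
apply F[8]=-10.000 → step 9: x=0.122, v=0.855, θ₁=-0.253, ω₁=-1.843, θ₂=-0.155, ω₂=-0.214
apply F[9]=-10.000 → step 10: x=0.138, v=0.730, θ₁=-0.289, ω₁=-1.802, θ₂=-0.158, ω₂=-0.046
apply F[10]=-10.000 → step 11: x=0.152, v=0.610, θ₁=-0.325, ω₁=-1.810, θ₂=-0.157, ω₂=0.170
apply F[11]=-10.000 → step 12: x=0.163, v=0.494, θ₁=-0.362, ω₁=-1.862, θ₂=-0.151, ω₂=0.433
apply F[12]=-10.000 → step 13: x=0.171, v=0.380, θ₁=-0.400, ω₁=-1.953, θ₂=-0.139, ω₂=0.741
apply F[13]=-10.000 → step 14: x=0.178, v=0.267, θ₁=-0.440, ω₁=-2.074, θ₂=-0.121, ω₂=1.086
apply F[14]=-10.000 → step 15: x=0.182, v=0.152, θ₁=-0.483, ω₁=-2.215, θ₂=-0.096, ω₂=1.457
apply F[15]=-10.000 → step 16: x=0.184, v=0.034, θ₁=-0.529, ω₁=-2.363, θ₂=-0.063, ω₂=1.839
apply F[16]=-10.000 → step 17: x=0.183, v=-0.090, θ₁=-0.578, ω₁=-2.505, θ₂=-0.022, ω₂=2.217
apply F[17]=-10.000 → step 18: x=0.180, v=-0.220, θ₁=-0.629, ω₁=-2.631, θ₂=0.026, ω₂=2.581
Max |angle| over trajectory = 0.629 rad = 36.0°.

Answer: 36.0°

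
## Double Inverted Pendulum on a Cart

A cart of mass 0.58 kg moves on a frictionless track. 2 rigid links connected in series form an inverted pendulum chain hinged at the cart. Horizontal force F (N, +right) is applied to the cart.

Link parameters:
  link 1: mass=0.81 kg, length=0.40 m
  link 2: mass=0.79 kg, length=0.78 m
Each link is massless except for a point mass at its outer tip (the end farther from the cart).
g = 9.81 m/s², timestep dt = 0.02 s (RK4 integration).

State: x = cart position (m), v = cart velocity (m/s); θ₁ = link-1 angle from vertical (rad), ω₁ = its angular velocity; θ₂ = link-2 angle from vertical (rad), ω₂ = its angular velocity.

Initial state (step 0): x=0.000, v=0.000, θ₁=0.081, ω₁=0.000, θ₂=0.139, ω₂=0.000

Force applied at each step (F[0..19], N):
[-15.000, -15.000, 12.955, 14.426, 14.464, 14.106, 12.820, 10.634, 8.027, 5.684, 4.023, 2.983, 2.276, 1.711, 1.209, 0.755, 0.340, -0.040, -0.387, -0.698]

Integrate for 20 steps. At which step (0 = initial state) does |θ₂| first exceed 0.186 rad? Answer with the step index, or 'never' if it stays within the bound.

Answer: never

Derivation:
apply F[0]=-15.000 → step 1: x=-0.006, v=-0.551, θ₁=0.095, ω₁=1.395, θ₂=0.139, ω₂=0.019
apply F[1]=-15.000 → step 2: x=-0.022, v=-1.097, θ₁=0.137, ω₁=2.802, θ₂=0.140, ω₂=0.026
apply F[2]=+12.955 → step 3: x=-0.040, v=-0.742, θ₁=0.185, ω₁=2.016, θ₂=0.140, ω₂=0.014
apply F[3]=+14.426 → step 4: x=-0.051, v=-0.379, θ₁=0.217, ω₁=1.263, θ₂=0.140, ω₂=-0.024
apply F[4]=+14.464 → step 5: x=-0.056, v=-0.041, θ₁=0.236, ω₁=0.606, θ₂=0.139, ω₂=-0.081
apply F[5]=+14.106 → step 6: x=-0.053, v=0.273, θ₁=0.242, ω₁=0.023, θ₂=0.137, ω₂=-0.149
apply F[6]=+12.820 → step 7: x=-0.045, v=0.549, θ₁=0.238, ω₁=-0.465, θ₂=0.133, ω₂=-0.217
apply F[7]=+10.634 → step 8: x=-0.032, v=0.767, θ₁=0.225, ω₁=-0.825, θ₂=0.128, ω₂=-0.277
apply F[8]=+8.027 → step 9: x=-0.015, v=0.917, θ₁=0.206, ω₁=-1.039, θ₂=0.122, ω₂=-0.326
apply F[9]=+5.684 → step 10: x=0.004, v=1.006, θ₁=0.185, ω₁=-1.126, θ₂=0.115, ω₂=-0.365
apply F[10]=+4.023 → step 11: x=0.025, v=1.055, θ₁=0.162, ω₁=-1.132, θ₂=0.108, ω₂=-0.394
apply F[11]=+2.983 → step 12: x=0.046, v=1.080, θ₁=0.140, ω₁=-1.099, θ₂=0.099, ω₂=-0.417
apply F[12]=+2.276 → step 13: x=0.068, v=1.093, θ₁=0.119, ω₁=-1.052, θ₂=0.091, ω₂=-0.433
apply F[13]=+1.711 → step 14: x=0.090, v=1.096, θ₁=0.098, ω₁=-0.998, θ₂=0.082, ω₂=-0.443
apply F[14]=+1.209 → step 15: x=0.111, v=1.093, θ₁=0.079, ω₁=-0.941, θ₂=0.073, ω₂=-0.448
apply F[15]=+0.755 → step 16: x=0.133, v=1.083, θ₁=0.061, ω₁=-0.882, θ₂=0.064, ω₂=-0.449
apply F[16]=+0.340 → step 17: x=0.155, v=1.068, θ₁=0.044, ω₁=-0.822, θ₂=0.055, ω₂=-0.445
apply F[17]=-0.040 → step 18: x=0.176, v=1.048, θ₁=0.028, ω₁=-0.761, θ₂=0.047, ω₂=-0.438
apply F[18]=-0.387 → step 19: x=0.197, v=1.024, θ₁=0.013, ω₁=-0.701, θ₂=0.038, ω₂=-0.427
apply F[19]=-0.698 → step 20: x=0.217, v=0.996, θ₁=0.000, ω₁=-0.641, θ₂=0.029, ω₂=-0.414
max |θ₂| = 0.140 ≤ 0.186 over all 21 states.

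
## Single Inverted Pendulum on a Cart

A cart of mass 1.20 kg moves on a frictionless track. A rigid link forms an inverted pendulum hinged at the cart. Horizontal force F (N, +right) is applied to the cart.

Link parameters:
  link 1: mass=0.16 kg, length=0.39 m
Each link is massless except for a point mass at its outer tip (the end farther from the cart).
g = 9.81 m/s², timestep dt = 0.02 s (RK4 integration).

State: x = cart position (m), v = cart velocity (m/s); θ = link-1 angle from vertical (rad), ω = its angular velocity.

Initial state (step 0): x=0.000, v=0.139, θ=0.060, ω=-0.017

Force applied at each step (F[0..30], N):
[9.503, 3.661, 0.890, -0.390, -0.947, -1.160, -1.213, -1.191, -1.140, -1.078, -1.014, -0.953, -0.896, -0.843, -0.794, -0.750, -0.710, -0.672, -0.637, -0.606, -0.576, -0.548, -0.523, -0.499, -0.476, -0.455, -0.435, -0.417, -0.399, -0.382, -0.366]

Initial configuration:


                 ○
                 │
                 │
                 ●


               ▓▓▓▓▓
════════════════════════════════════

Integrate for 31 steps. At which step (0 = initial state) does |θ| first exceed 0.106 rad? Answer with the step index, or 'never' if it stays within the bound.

apply F[0]=+9.503 → step 1: x=0.004, v=0.296, θ=0.056, ω=-0.389
apply F[1]=+3.661 → step 2: x=0.011, v=0.355, θ=0.047, ω=-0.516
apply F[2]=+0.890 → step 3: x=0.018, v=0.369, θ=0.036, ω=-0.530
apply F[3]=-0.390 → step 4: x=0.025, v=0.362, θ=0.026, ω=-0.495
apply F[4]=-0.947 → step 5: x=0.032, v=0.346, θ=0.017, ω=-0.443
apply F[5]=-1.160 → step 6: x=0.039, v=0.326, θ=0.009, ω=-0.386
apply F[6]=-1.213 → step 7: x=0.046, v=0.306, θ=0.001, ω=-0.331
apply F[7]=-1.191 → step 8: x=0.051, v=0.286, θ=-0.005, ω=-0.282
apply F[8]=-1.140 → step 9: x=0.057, v=0.267, θ=-0.010, ω=-0.237
apply F[9]=-1.078 → step 10: x=0.062, v=0.249, θ=-0.014, ω=-0.198
apply F[10]=-1.014 → step 11: x=0.067, v=0.233, θ=-0.018, ω=-0.164
apply F[11]=-0.953 → step 12: x=0.071, v=0.217, θ=-0.021, ω=-0.134
apply F[12]=-0.896 → step 13: x=0.076, v=0.203, θ=-0.023, ω=-0.108
apply F[13]=-0.843 → step 14: x=0.080, v=0.190, θ=-0.025, ω=-0.086
apply F[14]=-0.794 → step 15: x=0.083, v=0.177, θ=-0.027, ω=-0.067
apply F[15]=-0.750 → step 16: x=0.087, v=0.165, θ=-0.028, ω=-0.051
apply F[16]=-0.710 → step 17: x=0.090, v=0.154, θ=-0.029, ω=-0.036
apply F[17]=-0.672 → step 18: x=0.093, v=0.144, θ=-0.029, ω=-0.024
apply F[18]=-0.637 → step 19: x=0.096, v=0.134, θ=-0.030, ω=-0.014
apply F[19]=-0.606 → step 20: x=0.098, v=0.125, θ=-0.030, ω=-0.005
apply F[20]=-0.576 → step 21: x=0.101, v=0.116, θ=-0.030, ω=0.002
apply F[21]=-0.548 → step 22: x=0.103, v=0.107, θ=-0.030, ω=0.009
apply F[22]=-0.523 → step 23: x=0.105, v=0.100, θ=-0.030, ω=0.014
apply F[23]=-0.499 → step 24: x=0.107, v=0.092, θ=-0.029, ω=0.019
apply F[24]=-0.476 → step 25: x=0.109, v=0.085, θ=-0.029, ω=0.022
apply F[25]=-0.455 → step 26: x=0.110, v=0.078, θ=-0.028, ω=0.025
apply F[26]=-0.435 → step 27: x=0.112, v=0.071, θ=-0.028, ω=0.028
apply F[27]=-0.417 → step 28: x=0.113, v=0.065, θ=-0.027, ω=0.030
apply F[28]=-0.399 → step 29: x=0.114, v=0.059, θ=-0.027, ω=0.032
apply F[29]=-0.382 → step 30: x=0.115, v=0.054, θ=-0.026, ω=0.033
apply F[30]=-0.366 → step 31: x=0.116, v=0.048, θ=-0.025, ω=0.034
max |θ| = 0.060 ≤ 0.106 over all 32 states.

Answer: never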